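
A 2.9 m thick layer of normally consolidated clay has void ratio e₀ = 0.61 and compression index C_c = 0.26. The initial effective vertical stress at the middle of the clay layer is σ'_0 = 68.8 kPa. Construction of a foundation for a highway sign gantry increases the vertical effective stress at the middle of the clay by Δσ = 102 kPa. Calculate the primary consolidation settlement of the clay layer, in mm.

S_c ≈ 185 mm

Final effective stress: σ'_f = σ'_0 + Δσ = 68.8 + 102 = 170.8 kPa.
Normally consolidated clay, so the full stress increment lies on the virgin compression line:
S_c = C_c·H/(1+e₀)·log₁₀(σ'_f/σ'_0) = 0.26×2.9/(1+0.61)×log₁₀(170.8/68.8)
    = 0.46832 × 0.3949 = 0.1849 m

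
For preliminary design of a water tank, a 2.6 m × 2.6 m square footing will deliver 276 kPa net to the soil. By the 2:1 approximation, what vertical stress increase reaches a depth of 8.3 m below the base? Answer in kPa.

By the 2:1 method the load spreads at 1 horizontal : 2 vertical, so at depth z the loaded area has grown by z in each plan dimension:
Δσ = qBL/((B+z)(L+z)) = 276×2.6×2.6/((2.6+8.3)(2.6+8.3)) = 15.704 kPa

Δσ_z ≈ 15.7 kPa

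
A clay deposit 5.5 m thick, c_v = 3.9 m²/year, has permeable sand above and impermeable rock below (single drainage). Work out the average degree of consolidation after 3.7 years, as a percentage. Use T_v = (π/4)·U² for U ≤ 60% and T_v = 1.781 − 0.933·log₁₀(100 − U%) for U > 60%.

Drainage path length: H_d = H = 5.5 m (single drainage).
T_v = c_v·t/H_d² = 3.9×3.7/5.5² = 0.47702.
T_v = 0.47702 corresponds to the U > 60% branch:
U = 1 − 10^((1.781 − T_v)/0.933)/100 = 0.7502

U ≈ 75 %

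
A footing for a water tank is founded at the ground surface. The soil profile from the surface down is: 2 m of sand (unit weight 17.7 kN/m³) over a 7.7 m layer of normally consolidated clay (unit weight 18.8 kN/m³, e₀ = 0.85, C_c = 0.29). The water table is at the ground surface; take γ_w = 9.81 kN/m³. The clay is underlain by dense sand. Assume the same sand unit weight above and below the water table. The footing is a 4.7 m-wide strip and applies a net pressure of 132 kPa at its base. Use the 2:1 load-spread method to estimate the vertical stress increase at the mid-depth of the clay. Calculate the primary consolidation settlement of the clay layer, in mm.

Mid-depth of clay below the ground surface: z = 2 + 7.7/2 = 5.85 m.
Total vertical stress at mid-clay: σ_v = 17.7×2 + 18.8×3.85 = 107.78 kPa.
Pore pressure: u = 9.81×(5.85 − 0) = 57.389 kPa.
Initial effective stress: σ'_0 = σ_v − u = 107.78 − 57.389 = 50.391 kPa.
Stress increase at mid-clay by the 2:1 spreading method:
Δσ = qB/(B+z) = 132×4.7/(4.7+5.85) = 58.806 kPa
Final effective stress: σ'_f = σ'_0 + Δσ = 50.391 + 58.806 = 109.2 kPa.
Normally consolidated clay, so the full stress increment lies on the virgin compression line:
S_c = C_c·H/(1+e₀)·log₁₀(σ'_f/σ'_0) = 0.29×7.7/(1+0.85)×log₁₀(109.2/50.391)
    = 1.207 × 0.33587 = 0.4054 m

S_c ≈ 405 mm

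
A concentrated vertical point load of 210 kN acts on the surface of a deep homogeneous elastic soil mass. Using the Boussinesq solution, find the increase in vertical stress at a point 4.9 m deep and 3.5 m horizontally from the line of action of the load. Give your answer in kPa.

Boussinesq vertical stress below a point load on an elastic half-space:
Δσ_z = 3P/(2πz²) · [1 + (r/z)²]^(−5/2)
r/z = 3.5/4.9 = 0.71429; [1+(r/z)²]^(−5/2) = 0.35679.
Δσ_z = 3×210/(2π×4.9²) × 0.35679 = 4.1761 × 0.35679 = 1.49 kPa

Δσ_z ≈ 1.49 kPa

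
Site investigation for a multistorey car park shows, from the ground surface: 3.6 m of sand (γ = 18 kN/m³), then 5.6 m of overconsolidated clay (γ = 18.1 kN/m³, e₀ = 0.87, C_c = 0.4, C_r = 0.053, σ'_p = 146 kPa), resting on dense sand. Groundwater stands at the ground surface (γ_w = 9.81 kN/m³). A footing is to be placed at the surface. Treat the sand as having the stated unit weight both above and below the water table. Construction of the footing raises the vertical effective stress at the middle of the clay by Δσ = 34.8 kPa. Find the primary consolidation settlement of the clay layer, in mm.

S_c ≈ 35 mm

Mid-depth of clay below the ground surface: z = 3.6 + 5.6/2 = 6.4 m.
Total vertical stress at mid-clay: σ_v = 18×3.6 + 18.1×2.8 = 115.48 kPa.
Pore pressure: u = 9.81×(6.4 − 0) = 62.784 kPa.
Initial effective stress: σ'_0 = σ_v − u = 115.48 − 62.784 = 52.696 kPa.
Final effective stress: σ'_f = 52.696 + 34.8 = 87.496 kPa.
σ'_f = 87.496 ≤ σ'_p = 146 kPa, so the clay remains overconsolidated and only the recompression index applies:
S_c = C_r·H/(1+e₀)·log₁₀(σ'_f/σ'_0) = 0.053×5.6/1.87×log₁₀(87.496/52.696)
    = 0.15872 × 0.22021 = 0.03495 m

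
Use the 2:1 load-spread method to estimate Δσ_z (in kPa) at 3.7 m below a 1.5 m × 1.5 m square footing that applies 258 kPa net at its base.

By the 2:1 method the load spreads at 1 horizontal : 2 vertical, so at depth z the loaded area has grown by z in each plan dimension:
Δσ = qBL/((B+z)(L+z)) = 258×1.5×1.5/((1.5+3.7)(1.5+3.7)) = 21.468 kPa

Δσ_z ≈ 21.5 kPa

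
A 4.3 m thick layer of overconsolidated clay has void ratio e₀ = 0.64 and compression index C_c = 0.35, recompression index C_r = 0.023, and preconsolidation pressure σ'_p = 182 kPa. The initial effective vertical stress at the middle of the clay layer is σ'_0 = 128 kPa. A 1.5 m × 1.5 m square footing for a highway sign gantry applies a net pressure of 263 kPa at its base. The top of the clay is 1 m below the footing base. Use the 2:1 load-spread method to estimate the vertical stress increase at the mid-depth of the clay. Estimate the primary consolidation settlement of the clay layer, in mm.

S_c ≈ 5.08 mm

Mid-depth of clay below the footing base: z = 1 + 4.3/2 = 3.15 m.
Stress increase at mid-clay by the 2:1 spreading method:
Δσ = qBL/((B+z)(L+z)) = 263×1.5×1.5/((1.5+3.15)(1.5+3.15)) = 27.367 kPa
Final effective stress: σ'_f = 128 + 27.367 = 155.37 kPa.
σ'_f = 155.37 ≤ σ'_p = 182 kPa, so the clay remains overconsolidated and only the recompression index applies:
S_c = C_r·H/(1+e₀)·log₁₀(σ'_f/σ'_0) = 0.023×4.3/1.64×log₁₀(155.37/128)
    = 0.060306 × 0.084157 = 0.005075 m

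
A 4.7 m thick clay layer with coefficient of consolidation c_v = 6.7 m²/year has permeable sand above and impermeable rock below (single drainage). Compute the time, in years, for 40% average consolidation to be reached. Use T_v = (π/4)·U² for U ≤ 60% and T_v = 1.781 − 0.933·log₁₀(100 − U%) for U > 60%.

t ≈ 0.414 years

Drainage path length: H_d = H = 4.7 m (single drainage).
U ≤ 60%: T_v = (π/4)·U² = (π/4)×0.4² = 0.12566.
t = T_v·H_d²/c_v = 0.12566×4.7²/6.7 = 0.4143 years.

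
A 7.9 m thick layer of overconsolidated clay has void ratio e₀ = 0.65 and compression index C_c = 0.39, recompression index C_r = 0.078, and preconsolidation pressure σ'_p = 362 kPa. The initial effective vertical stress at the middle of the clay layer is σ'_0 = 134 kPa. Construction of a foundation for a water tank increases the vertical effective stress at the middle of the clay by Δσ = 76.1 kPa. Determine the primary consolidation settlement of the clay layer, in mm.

Final effective stress: σ'_f = 134 + 76.1 = 210.1 kPa.
σ'_f = 210.1 ≤ σ'_p = 362 kPa, so the clay remains overconsolidated and only the recompression index applies:
S_c = C_r·H/(1+e₀)·log₁₀(σ'_f/σ'_0) = 0.078×7.9/1.65×log₁₀(210.1/134)
    = 0.37346 × 0.19532 = 0.07294 m

S_c ≈ 72.9 mm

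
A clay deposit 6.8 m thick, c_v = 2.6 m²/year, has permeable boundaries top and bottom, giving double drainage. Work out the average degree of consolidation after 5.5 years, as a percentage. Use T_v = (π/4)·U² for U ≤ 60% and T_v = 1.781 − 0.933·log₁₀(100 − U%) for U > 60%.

Drainage path length: H_d = H/2 = 3.4 m (double drainage).
T_v = c_v·t/H_d² = 2.6×5.5/3.4² = 1.237.
T_v = 1.237 corresponds to the U > 60% branch:
U = 1 − 10^((1.781 − T_v)/0.933)/100 = 0.9617

U ≈ 96.2 %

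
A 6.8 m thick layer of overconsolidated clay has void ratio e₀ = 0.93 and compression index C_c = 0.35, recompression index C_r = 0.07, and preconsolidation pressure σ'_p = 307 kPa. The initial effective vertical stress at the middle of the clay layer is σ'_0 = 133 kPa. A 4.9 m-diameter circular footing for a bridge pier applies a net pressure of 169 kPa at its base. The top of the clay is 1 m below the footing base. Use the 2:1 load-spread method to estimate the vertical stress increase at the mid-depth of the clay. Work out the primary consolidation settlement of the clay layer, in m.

Mid-depth of clay below the footing base: z = 1 + 6.8/2 = 4.4 m.
Stress increase at mid-clay by the 2:1 spreading method:
Δσ ≈ qD²/(D+z)² = 169×4.9²/(4.9+4.4)² = 46.915 kPa
Final effective stress: σ'_f = 133 + 46.915 = 179.91 kPa.
σ'_f = 179.91 ≤ σ'_p = 307 kPa, so the clay remains overconsolidated and only the recompression index applies:
S_c = C_r·H/(1+e₀)·log₁₀(σ'_f/σ'_0) = 0.07×6.8/1.93×log₁₀(179.91/133)
    = 0.24663 × 0.1312 = 0.03236 m

S_c ≈ 0.0324 m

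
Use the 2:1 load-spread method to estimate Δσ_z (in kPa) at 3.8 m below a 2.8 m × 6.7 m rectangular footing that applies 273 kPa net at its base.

Δσ_z ≈ 73.9 kPa

By the 2:1 method the load spreads at 1 horizontal : 2 vertical, so at depth z the loaded area has grown by z in each plan dimension:
Δσ = qBL/((B+z)(L+z)) = 273×2.8×6.7/((2.8+3.8)(6.7+3.8)) = 73.903 kPa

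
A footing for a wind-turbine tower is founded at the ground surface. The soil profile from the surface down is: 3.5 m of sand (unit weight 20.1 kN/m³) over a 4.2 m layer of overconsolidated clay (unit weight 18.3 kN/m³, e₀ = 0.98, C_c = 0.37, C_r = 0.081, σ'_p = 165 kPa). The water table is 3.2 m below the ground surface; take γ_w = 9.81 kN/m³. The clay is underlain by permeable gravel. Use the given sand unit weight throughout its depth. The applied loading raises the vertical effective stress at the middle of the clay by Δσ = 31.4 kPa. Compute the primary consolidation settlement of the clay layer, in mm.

Mid-depth of clay below the ground surface: z = 3.5 + 4.2/2 = 5.6 m.
Total vertical stress at mid-clay: σ_v = 20.1×3.5 + 18.3×2.1 = 108.78 kPa.
Pore pressure: u = 9.81×(5.6 − 3.2) = 23.544 kPa.
Initial effective stress: σ'_0 = σ_v − u = 108.78 − 23.544 = 85.236 kPa.
Final effective stress: σ'_f = 85.236 + 31.4 = 116.64 kPa.
σ'_f = 116.64 ≤ σ'_p = 165 kPa, so the clay remains overconsolidated and only the recompression index applies:
S_c = C_r·H/(1+e₀)·log₁₀(σ'_f/σ'_0) = 0.081×4.2/1.98×log₁₀(116.64/85.236)
    = 0.17182 × 0.13622 = 0.0234 m

S_c ≈ 23.4 mm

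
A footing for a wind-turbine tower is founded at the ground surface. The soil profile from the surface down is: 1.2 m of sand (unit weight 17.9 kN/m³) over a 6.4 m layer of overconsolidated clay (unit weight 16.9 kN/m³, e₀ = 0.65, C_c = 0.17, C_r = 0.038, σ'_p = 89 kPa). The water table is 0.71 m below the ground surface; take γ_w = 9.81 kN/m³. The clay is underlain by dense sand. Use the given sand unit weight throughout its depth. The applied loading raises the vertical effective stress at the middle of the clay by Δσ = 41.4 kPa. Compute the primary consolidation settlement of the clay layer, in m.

Mid-depth of clay below the ground surface: z = 1.2 + 6.4/2 = 4.4 m.
Total vertical stress at mid-clay: σ_v = 17.9×1.2 + 16.9×3.2 = 75.56 kPa.
Pore pressure: u = 9.81×(4.4 − 0.71) = 36.199 kPa.
Initial effective stress: σ'_0 = σ_v − u = 75.56 − 36.199 = 39.361 kPa.
Final effective stress: σ'_f = 39.361 + 41.4 = 80.761 kPa.
σ'_f = 80.761 ≤ σ'_p = 89 kPa, so the clay remains overconsolidated and only the recompression index applies:
S_c = C_r·H/(1+e₀)·log₁₀(σ'_f/σ'_0) = 0.038×6.4/1.65×log₁₀(80.761/39.361)
    = 0.14739 × 0.31214 = 0.04601 m

S_c ≈ 0.046 m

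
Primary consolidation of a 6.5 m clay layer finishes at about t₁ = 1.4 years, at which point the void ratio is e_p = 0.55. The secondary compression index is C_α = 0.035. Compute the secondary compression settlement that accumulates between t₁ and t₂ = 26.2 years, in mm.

S_s ≈ 187 mm

Secondary compression: S_s = C_α·H/(1+e_p)·log₁₀(t₂/t₁)
S_s = 0.035×6.5/(1+0.55)×log₁₀(26.2/1.4)
    = 0.1468 × 1.272 = 0.1867 m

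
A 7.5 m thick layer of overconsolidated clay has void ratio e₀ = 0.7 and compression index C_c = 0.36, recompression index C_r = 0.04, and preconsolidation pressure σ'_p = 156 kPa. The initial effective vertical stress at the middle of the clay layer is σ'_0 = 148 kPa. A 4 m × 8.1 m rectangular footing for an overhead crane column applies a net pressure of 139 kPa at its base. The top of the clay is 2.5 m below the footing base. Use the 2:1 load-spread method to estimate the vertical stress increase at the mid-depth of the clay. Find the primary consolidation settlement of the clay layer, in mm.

S_c ≈ 97.4 mm

Mid-depth of clay below the footing base: z = 2.5 + 7.5/2 = 6.25 m.
Stress increase at mid-clay by the 2:1 spreading method:
Δσ = qBL/((B+z)(L+z)) = 139×4×8.1/((4+6.25)(8.1+6.25)) = 30.619 kPa
Final effective stress: σ'_f = 148 + 30.619 = 178.62 kPa.
σ'_f = 178.62 > σ'_p = 156 kPa, so the stress path crosses the preconsolidation pressure — recompression up to σ'_p, then virgin compression beyond:
S_c = H/(1+e₀)·[C_r·log₁₀(σ'_p/σ'_0) + C_c·log₁₀(σ'_f/σ'_p)]
    = 7.5/1.7 × [0.04×log₁₀(156/148) + 0.36×log₁₀(178.62/156)]
    = 4.4118 × [0.00091452 + 0.02117] = 0.09743 m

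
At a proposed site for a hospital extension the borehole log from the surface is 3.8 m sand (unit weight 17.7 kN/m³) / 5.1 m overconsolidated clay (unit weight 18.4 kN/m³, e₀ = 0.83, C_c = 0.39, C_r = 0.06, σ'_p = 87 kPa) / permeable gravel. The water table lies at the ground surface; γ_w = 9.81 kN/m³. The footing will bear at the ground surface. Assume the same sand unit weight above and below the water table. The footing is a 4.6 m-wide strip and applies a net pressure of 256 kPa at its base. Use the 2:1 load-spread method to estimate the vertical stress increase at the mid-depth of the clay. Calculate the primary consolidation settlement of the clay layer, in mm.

Mid-depth of clay below the ground surface: z = 3.8 + 5.1/2 = 6.35 m.
Total vertical stress at mid-clay: σ_v = 17.7×3.8 + 18.4×2.55 = 114.18 kPa.
Pore pressure: u = 9.81×(6.35 − 0) = 62.294 kPa.
Initial effective stress: σ'_0 = σ_v − u = 114.18 − 62.294 = 51.886 kPa.
Stress increase at mid-clay by the 2:1 spreading method:
Δσ = qB/(B+z) = 256×4.6/(4.6+6.35) = 107.54 kPa
Final effective stress: σ'_f = 51.886 + 107.54 = 159.43 kPa.
σ'_f = 159.43 > σ'_p = 87 kPa, so the stress path crosses the preconsolidation pressure — recompression up to σ'_p, then virgin compression beyond:
S_c = H/(1+e₀)·[C_r·log₁₀(σ'_p/σ'_0) + C_c·log₁₀(σ'_f/σ'_p)]
    = 5.1/1.83 × [0.06×log₁₀(87/51.886) + 0.39×log₁₀(159.43/87)]
    = 2.7869 × [0.013468 + 0.10259] = 0.3234 m

S_c ≈ 323 mm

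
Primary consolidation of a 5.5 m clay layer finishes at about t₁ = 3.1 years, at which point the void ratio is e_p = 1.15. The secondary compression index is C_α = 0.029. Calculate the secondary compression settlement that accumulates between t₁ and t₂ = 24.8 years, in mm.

S_s ≈ 67 mm

Secondary compression: S_s = C_α·H/(1+e_p)·log₁₀(t₂/t₁)
S_s = 0.029×5.5/(1+1.15)×log₁₀(24.8/3.1)
    = 0.07419 × 0.9031 = 0.067 m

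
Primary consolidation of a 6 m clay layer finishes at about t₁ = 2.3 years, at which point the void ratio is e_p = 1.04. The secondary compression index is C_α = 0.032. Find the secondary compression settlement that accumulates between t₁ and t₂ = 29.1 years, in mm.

S_s ≈ 104 mm

Secondary compression: S_s = C_α·H/(1+e_p)·log₁₀(t₂/t₁)
S_s = 0.032×6/(1+1.04)×log₁₀(29.1/2.3)
    = 0.09412 × 1.102 = 0.1037 m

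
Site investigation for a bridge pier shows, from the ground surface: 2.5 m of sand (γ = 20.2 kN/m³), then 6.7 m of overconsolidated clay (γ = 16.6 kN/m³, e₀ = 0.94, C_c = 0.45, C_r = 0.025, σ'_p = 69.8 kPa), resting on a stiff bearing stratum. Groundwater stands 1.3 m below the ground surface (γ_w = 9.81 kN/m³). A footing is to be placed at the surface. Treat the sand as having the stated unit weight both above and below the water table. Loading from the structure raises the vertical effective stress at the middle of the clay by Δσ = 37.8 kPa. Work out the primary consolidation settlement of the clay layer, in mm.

S_c ≈ 243 mm

Mid-depth of clay below the ground surface: z = 2.5 + 6.7/2 = 5.85 m.
Total vertical stress at mid-clay: σ_v = 20.2×2.5 + 16.6×3.35 = 106.11 kPa.
Pore pressure: u = 9.81×(5.85 − 1.3) = 44.636 kPa.
Initial effective stress: σ'_0 = σ_v − u = 106.11 − 44.636 = 61.474 kPa.
Final effective stress: σ'_f = 61.474 + 37.8 = 99.274 kPa.
σ'_f = 99.274 > σ'_p = 69.8 kPa, so the stress path crosses the preconsolidation pressure — recompression up to σ'_p, then virgin compression beyond:
S_c = H/(1+e₀)·[C_r·log₁₀(σ'_p/σ'_0) + C_c·log₁₀(σ'_f/σ'_p)]
    = 6.7/1.94 × [0.025×log₁₀(69.8/61.474) + 0.45×log₁₀(99.274/69.8)]
    = 3.4536 × [0.0013791 + 0.068841] = 0.2425 m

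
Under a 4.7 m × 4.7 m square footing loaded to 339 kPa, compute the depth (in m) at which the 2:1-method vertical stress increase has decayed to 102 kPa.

2:1 spreading — at depth z the loaded area has grown by z in each plan dimension:
qB²/(B+z)² = Δσ_z ⇒ z = B(√(q/Δσ_z) − 1) = 4.7×(√(339/102) − 1) = 3.868 m

z ≈ 3.87 m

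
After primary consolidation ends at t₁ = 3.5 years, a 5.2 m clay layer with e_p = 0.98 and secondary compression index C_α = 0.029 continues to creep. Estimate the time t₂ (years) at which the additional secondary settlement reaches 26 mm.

t₂ ≈ 7.68 years

S_s = C_α·H/(1+e_p)·log₁₀(t₂/t₁) ⇒ log₁₀(t₂/t₁) = S_s·(1+e_p)/(C_α·H).
log₁₀(t₂/t₁) = 0.026 × (1+0.98) / (0.029×5.2) = 0.3414
t₂ = t₁ × 10^0.3414 = 3.5 × 2.195 = 7.682 years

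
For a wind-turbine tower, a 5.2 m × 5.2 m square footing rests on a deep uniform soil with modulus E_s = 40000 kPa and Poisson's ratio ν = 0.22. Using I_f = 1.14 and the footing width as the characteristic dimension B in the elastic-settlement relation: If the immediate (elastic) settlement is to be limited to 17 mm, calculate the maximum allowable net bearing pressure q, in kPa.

S_e = q·B·(1−ν²)/E_s · I_f  ⇒  q = S_e·E_s / (B·(1−ν²)·I_f).
q = 0.017 × 40000 / (5.2 × 0.9516 × 1.14) = 120.5 kPa

q ≈ 121 kPa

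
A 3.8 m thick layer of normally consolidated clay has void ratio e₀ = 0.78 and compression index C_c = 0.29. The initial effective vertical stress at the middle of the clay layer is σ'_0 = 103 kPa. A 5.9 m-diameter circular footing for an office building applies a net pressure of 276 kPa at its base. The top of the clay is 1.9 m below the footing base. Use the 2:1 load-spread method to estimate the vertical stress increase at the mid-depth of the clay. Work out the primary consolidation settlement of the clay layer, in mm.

Mid-depth of clay below the footing base: z = 1.9 + 3.8/2 = 3.8 m.
Stress increase at mid-clay by the 2:1 spreading method:
Δσ ≈ qD²/(D+z)² = 276×5.9²/(5.9+3.8)² = 102.11 kPa
Final effective stress: σ'_f = σ'_0 + Δσ = 103 + 102.11 = 205.11 kPa.
Normally consolidated clay, so the full stress increment lies on the virgin compression line:
S_c = C_c·H/(1+e₀)·log₁₀(σ'_f/σ'_0) = 0.29×3.8/(1+0.78)×log₁₀(205.11/103)
    = 0.6191 × 0.29915 = 0.1852 m

S_c ≈ 185 mm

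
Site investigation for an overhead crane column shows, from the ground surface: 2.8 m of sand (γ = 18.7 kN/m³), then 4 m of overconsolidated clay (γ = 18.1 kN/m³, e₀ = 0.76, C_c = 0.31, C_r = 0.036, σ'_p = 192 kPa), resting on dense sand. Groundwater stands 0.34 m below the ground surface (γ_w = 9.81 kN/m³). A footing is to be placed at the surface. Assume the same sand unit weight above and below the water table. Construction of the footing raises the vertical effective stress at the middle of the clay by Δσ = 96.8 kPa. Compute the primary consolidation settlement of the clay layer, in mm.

S_c ≈ 40.9 mm

Mid-depth of clay below the ground surface: z = 2.8 + 4/2 = 4.8 m.
Total vertical stress at mid-clay: σ_v = 18.7×2.8 + 18.1×2 = 88.56 kPa.
Pore pressure: u = 9.81×(4.8 − 0.34) = 43.753 kPa.
Initial effective stress: σ'_0 = σ_v − u = 88.56 − 43.753 = 44.807 kPa.
Final effective stress: σ'_f = 44.807 + 96.8 = 141.61 kPa.
σ'_f = 141.61 ≤ σ'_p = 192 kPa, so the clay remains overconsolidated and only the recompression index applies:
S_c = C_r·H/(1+e₀)·log₁₀(σ'_f/σ'_0) = 0.036×4/1.76×log₁₀(141.61/44.807)
    = 0.081817 × 0.49975 = 0.04089 m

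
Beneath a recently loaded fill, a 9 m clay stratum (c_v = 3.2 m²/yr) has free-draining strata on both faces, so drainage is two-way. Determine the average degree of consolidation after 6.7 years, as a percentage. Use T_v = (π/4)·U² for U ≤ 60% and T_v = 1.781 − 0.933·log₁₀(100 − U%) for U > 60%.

U ≈ 94.1 %

Drainage path length: H_d = H/2 = 4.5 m (double drainage).
T_v = c_v·t/H_d² = 3.2×6.7/4.5² = 1.0588.
T_v = 1.0588 corresponds to the U > 60% branch:
U = 1 − 10^((1.781 − T_v)/0.933)/100 = 0.9406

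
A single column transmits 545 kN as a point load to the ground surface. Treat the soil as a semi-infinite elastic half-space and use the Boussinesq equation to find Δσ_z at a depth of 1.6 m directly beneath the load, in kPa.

Δσ_z ≈ 102 kPa

Boussinesq vertical stress below a point load on an elastic half-space:
Δσ_z = 3P/(2πz²) · [1 + (r/z)²]^(−5/2)
r/z = 0/1.6 = 0; [1+(r/z)²]^(−5/2) = 1.
Δσ_z = 3×545/(2π×1.6²) × 1 = 101.65 × 1 = 101.7 kPa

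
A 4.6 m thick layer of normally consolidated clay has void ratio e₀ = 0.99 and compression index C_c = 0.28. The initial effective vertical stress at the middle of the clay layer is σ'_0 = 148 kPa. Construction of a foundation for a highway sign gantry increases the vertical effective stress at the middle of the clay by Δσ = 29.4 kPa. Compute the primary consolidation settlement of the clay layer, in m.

S_c ≈ 0.0509 m

Final effective stress: σ'_f = σ'_0 + Δσ = 148 + 29.4 = 177.4 kPa.
Normally consolidated clay, so the full stress increment lies on the virgin compression line:
S_c = C_c·H/(1+e₀)·log₁₀(σ'_f/σ'_0) = 0.28×4.6/(1+0.99)×log₁₀(177.4/148)
    = 0.64724 × 0.078692 = 0.05093 m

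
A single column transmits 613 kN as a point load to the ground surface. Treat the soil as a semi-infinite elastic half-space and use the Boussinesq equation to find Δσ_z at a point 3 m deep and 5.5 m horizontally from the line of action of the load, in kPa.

Boussinesq vertical stress below a point load on an elastic half-space:
Δσ_z = 3P/(2πz²) · [1 + (r/z)²]^(−5/2)
r/z = 5.5/3 = 1.8333; [1+(r/z)²]^(−5/2) = 0.025177.
Δσ_z = 3×613/(2π×3²) × 0.025177 = 32.521 × 0.025177 = 0.8188 kPa

Δσ_z ≈ 0.819 kPa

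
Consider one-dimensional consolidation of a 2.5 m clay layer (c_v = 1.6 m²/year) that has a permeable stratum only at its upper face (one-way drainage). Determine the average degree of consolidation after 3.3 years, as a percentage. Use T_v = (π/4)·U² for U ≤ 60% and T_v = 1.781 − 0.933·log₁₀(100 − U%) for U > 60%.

Drainage path length: H_d = H = 2.5 m (single drainage).
T_v = c_v·t/H_d² = 1.6×3.3/2.5² = 0.8448.
T_v = 0.8448 corresponds to the U > 60% branch:
U = 1 − 10^((1.781 − T_v)/0.933)/100 = 0.8992

U ≈ 89.9 %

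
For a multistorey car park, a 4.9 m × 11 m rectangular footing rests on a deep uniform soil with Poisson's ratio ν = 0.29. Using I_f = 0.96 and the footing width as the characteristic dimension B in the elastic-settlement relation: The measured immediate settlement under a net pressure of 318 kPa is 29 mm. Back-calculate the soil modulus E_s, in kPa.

S_e = q·B·(1−ν²)/E_s · I_f  ⇒  E_s = q·B·(1−ν²)·I_f / S_e.
E_s = 318 × 4.9 × 0.9159 × 0.96 / 0.029 = 47240 kPa

E_s ≈ 47200 kPa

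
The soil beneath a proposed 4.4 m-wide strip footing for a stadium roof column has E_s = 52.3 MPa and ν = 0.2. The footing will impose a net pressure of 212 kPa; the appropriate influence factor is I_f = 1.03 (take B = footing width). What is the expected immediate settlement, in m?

S_e ≈ 0.0176 m

Immediate (elastic) settlement: S_e = q·B·(1−ν²)/E_s · I_f.
E_s = 52.3 MPa = 52300 kPa.
S_e = 212 × 4.4 × (1 − 0.2²) / 52300 × 1.03
    = 212 × 4.4 × 0.96 / 52300 × 1.03
    = 0.01764 m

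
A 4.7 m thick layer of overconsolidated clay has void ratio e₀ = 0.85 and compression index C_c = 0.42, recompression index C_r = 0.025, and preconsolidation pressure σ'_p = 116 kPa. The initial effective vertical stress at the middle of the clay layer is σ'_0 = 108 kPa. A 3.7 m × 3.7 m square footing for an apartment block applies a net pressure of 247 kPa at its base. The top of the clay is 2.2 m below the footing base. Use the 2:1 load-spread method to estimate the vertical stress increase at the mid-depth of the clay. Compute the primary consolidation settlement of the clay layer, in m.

S_c ≈ 0.144 m

Mid-depth of clay below the footing base: z = 2.2 + 4.7/2 = 4.55 m.
Stress increase at mid-clay by the 2:1 spreading method:
Δσ = qBL/((B+z)(L+z)) = 247×3.7×3.7/((3.7+4.55)(3.7+4.55)) = 49.681 kPa
Final effective stress: σ'_f = 108 + 49.681 = 157.68 kPa.
σ'_f = 157.68 > σ'_p = 116 kPa, so the stress path crosses the preconsolidation pressure — recompression up to σ'_p, then virgin compression beyond:
S_c = H/(1+e₀)·[C_r·log₁₀(σ'_p/σ'_0) + C_c·log₁₀(σ'_f/σ'_p)]
    = 4.7/1.85 × [0.025×log₁₀(116/108) + 0.42×log₁₀(157.68/116)]
    = 2.5405 × [0.00077586 + 0.055994] = 0.1442 m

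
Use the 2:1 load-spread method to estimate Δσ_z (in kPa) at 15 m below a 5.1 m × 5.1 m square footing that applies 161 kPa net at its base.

Δσ_z ≈ 10.4 kPa

By the 2:1 method the load spreads at 1 horizontal : 2 vertical, so at depth z the loaded area has grown by z in each plan dimension:
Δσ = qBL/((B+z)(L+z)) = 161×5.1×5.1/((5.1+15)(5.1+15)) = 10.365 kPa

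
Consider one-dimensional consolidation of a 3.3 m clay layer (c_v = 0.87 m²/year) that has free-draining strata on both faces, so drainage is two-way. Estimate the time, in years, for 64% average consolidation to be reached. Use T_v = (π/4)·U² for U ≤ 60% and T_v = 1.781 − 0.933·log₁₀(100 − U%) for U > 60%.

Drainage path length: H_d = H/2 = 1.65 m (double drainage).
U > 60%: T_v = 1.781 − 0.933·log₁₀(100 − 64) = 0.32897.
t = T_v·H_d²/c_v = 0.32897×1.65²/0.87 = 1.029 years.

t ≈ 1.03 years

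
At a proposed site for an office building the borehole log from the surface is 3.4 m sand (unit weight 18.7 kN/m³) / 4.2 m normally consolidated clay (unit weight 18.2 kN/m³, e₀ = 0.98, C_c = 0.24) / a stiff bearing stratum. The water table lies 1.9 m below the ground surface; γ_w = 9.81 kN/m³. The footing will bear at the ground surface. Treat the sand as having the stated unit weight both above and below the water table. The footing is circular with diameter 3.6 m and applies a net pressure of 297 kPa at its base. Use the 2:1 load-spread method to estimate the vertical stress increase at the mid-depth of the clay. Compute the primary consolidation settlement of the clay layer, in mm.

Mid-depth of clay below the ground surface: z = 3.4 + 4.2/2 = 5.5 m.
Total vertical stress at mid-clay: σ_v = 18.7×3.4 + 18.2×2.1 = 101.8 kPa.
Pore pressure: u = 9.81×(5.5 − 1.9) = 35.316 kPa.
Initial effective stress: σ'_0 = σ_v − u = 101.8 − 35.316 = 66.484 kPa.
Stress increase at mid-clay by the 2:1 spreading method:
Δσ ≈ qD²/(D+z)² = 297×3.6²/(3.6+5.5)² = 46.481 kPa
Final effective stress: σ'_f = σ'_0 + Δσ = 66.484 + 46.481 = 112.97 kPa.
Normally consolidated clay, so the full stress increment lies on the virgin compression line:
S_c = C_c·H/(1+e₀)·log₁₀(σ'_f/σ'_0) = 0.24×4.2/(1+0.98)×log₁₀(112.97/66.484)
    = 0.50909 × 0.23025 = 0.1172 m

S_c ≈ 117 mm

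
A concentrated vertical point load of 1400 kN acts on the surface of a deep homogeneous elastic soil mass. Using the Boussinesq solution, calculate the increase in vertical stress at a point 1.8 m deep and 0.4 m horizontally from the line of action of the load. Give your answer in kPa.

Boussinesq vertical stress below a point load on an elastic half-space:
Δσ_z = 3P/(2πz²) · [1 + (r/z)²]^(−5/2)
r/z = 0.4/1.8 = 0.22222; [1+(r/z)²]^(−5/2) = 0.88647.
Δσ_z = 3×1400/(2π×1.8²) × 0.88647 = 206.31 × 0.88647 = 182.9 kPa

Δσ_z ≈ 183 kPa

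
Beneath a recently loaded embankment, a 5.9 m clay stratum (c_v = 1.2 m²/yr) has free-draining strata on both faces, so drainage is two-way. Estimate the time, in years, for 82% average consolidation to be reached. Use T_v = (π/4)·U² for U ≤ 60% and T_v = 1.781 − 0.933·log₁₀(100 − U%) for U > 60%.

Drainage path length: H_d = H/2 = 2.95 m (double drainage).
U > 60%: T_v = 1.781 − 0.933·log₁₀(100 − 82) = 0.60983.
t = T_v·H_d²/c_v = 0.60983×2.95²/1.2 = 4.423 years.

t ≈ 4.42 years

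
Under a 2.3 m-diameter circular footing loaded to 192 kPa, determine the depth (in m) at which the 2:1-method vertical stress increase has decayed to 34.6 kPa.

2:1 spreading — at depth z the loaded area has grown by z in each plan dimension:
qD²/(D+z)² = Δσ_z ⇒ z = D(√(q/Δσ_z) − 1) = 2.3×(√(192/34.6) − 1) = 3.118 m

z ≈ 3.12 m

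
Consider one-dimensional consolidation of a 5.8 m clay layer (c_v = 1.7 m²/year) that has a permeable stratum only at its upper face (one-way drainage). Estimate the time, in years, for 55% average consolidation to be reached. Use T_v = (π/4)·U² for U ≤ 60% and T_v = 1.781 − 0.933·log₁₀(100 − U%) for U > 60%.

t ≈ 4.7 years

Drainage path length: H_d = H = 5.8 m (single drainage).
U ≤ 60%: T_v = (π/4)·U² = (π/4)×0.55² = 0.23758.
t = T_v·H_d²/c_v = 0.23758×5.8²/1.7 = 4.701 years.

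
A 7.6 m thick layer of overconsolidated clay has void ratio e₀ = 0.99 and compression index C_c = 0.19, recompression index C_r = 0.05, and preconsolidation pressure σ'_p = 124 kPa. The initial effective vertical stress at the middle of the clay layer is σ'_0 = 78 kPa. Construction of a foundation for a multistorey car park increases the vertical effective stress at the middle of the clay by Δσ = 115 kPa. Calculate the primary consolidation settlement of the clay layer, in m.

S_c ≈ 0.178 m

Final effective stress: σ'_f = 78 + 115 = 193 kPa.
σ'_f = 193 > σ'_p = 124 kPa, so the stress path crosses the preconsolidation pressure — recompression up to σ'_p, then virgin compression beyond:
S_c = H/(1+e₀)·[C_r·log₁₀(σ'_p/σ'_0) + C_c·log₁₀(σ'_f/σ'_p)]
    = 7.6/1.99 × [0.05×log₁₀(124/78) + 0.19×log₁₀(193/124)]
    = 3.8191 × [0.010066 + 0.036506] = 0.1779 m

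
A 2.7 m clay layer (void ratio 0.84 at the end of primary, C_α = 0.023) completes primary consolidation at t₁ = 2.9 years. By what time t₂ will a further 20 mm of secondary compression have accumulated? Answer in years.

t₂ ≈ 11.3 years

S_s = C_α·H/(1+e_p)·log₁₀(t₂/t₁) ⇒ log₁₀(t₂/t₁) = S_s·(1+e_p)/(C_α·H).
log₁₀(t₂/t₁) = 0.02 × (1+0.84) / (0.023×2.7) = 0.5926
t₂ = t₁ × 10^0.5926 = 2.9 × 3.914 = 11.35 years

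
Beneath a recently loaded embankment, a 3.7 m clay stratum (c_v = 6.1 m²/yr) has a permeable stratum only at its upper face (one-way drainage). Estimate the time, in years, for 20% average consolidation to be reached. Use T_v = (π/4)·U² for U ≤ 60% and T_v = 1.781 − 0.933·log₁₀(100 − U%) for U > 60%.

Drainage path length: H_d = H = 3.7 m (single drainage).
U ≤ 60%: T_v = (π/4)·U² = (π/4)×0.2² = 0.031416.
t = T_v·H_d²/c_v = 0.031416×3.7²/6.1 = 0.07051 years.

t ≈ 0.0705 years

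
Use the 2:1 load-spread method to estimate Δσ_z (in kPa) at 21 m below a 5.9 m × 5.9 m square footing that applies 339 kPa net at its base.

By the 2:1 method the load spreads at 1 horizontal : 2 vertical, so at depth z the loaded area has grown by z in each plan dimension:
Δσ = qBL/((B+z)(L+z)) = 339×5.9×5.9/((5.9+21)(5.9+21)) = 16.308 kPa

Δσ_z ≈ 16.3 kPa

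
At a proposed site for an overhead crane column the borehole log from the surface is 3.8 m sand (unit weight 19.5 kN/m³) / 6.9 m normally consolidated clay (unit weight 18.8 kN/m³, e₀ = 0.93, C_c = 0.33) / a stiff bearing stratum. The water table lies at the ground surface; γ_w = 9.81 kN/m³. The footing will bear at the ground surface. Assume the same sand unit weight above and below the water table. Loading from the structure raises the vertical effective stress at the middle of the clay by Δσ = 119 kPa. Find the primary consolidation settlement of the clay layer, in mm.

Mid-depth of clay below the ground surface: z = 3.8 + 6.9/2 = 7.25 m.
Total vertical stress at mid-clay: σ_v = 19.5×3.8 + 18.8×3.45 = 138.96 kPa.
Pore pressure: u = 9.81×(7.25 − 0) = 71.123 kPa.
Initial effective stress: σ'_0 = σ_v − u = 138.96 − 71.123 = 67.837 kPa.
Final effective stress: σ'_f = σ'_0 + Δσ = 67.837 + 119 = 186.84 kPa.
Normally consolidated clay, so the full stress increment lies on the virgin compression line:
S_c = C_c·H/(1+e₀)·log₁₀(σ'_f/σ'_0) = 0.33×6.9/(1+0.93)×log₁₀(186.84/67.837)
    = 1.1798 × 0.44 = 0.5191 m

S_c ≈ 519 mm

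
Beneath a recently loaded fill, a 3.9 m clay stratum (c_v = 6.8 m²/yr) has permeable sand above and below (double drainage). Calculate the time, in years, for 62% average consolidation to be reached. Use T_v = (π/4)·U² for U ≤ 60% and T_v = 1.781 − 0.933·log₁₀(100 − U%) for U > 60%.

t ≈ 0.172 years

Drainage path length: H_d = H/2 = 1.95 m (double drainage).
U > 60%: T_v = 1.781 − 0.933·log₁₀(100 − 62) = 0.30706.
t = T_v·H_d²/c_v = 0.30706×1.95²/6.8 = 0.1717 years.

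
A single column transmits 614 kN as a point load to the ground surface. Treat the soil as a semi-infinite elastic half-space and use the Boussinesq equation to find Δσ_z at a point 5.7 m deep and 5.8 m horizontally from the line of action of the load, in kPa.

Δσ_z ≈ 1.53 kPa

Boussinesq vertical stress below a point load on an elastic half-space:
Δσ_z = 3P/(2πz²) · [1 + (r/z)²]^(−5/2)
r/z = 5.8/5.7 = 1.0175; [1+(r/z)²]^(−5/2) = 0.16919.
Δσ_z = 3×614/(2π×5.7²) × 0.16919 = 9.0232 × 0.16919 = 1.527 kPa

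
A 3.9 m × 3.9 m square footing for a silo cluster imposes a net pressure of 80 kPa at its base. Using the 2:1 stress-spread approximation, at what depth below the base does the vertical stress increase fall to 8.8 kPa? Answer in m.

z ≈ 7.86 m

2:1 spreading — at depth z the loaded area has grown by z in each plan dimension:
qB²/(B+z)² = Δσ_z ⇒ z = B(√(q/Δσ_z) − 1) = 3.9×(√(80/8.8) − 1) = 7.859 m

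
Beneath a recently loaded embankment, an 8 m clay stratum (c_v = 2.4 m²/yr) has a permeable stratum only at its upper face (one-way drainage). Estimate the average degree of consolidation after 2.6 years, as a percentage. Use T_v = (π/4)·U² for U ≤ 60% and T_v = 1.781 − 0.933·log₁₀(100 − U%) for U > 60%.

U ≈ 35.2 %

Drainage path length: H_d = H = 8 m (single drainage).
T_v = c_v·t/H_d² = 2.4×2.6/8² = 0.0975.
T_v = 0.0975 corresponds to the U ≤ 60% branch:
U = √(4T_v/π) = 0.3523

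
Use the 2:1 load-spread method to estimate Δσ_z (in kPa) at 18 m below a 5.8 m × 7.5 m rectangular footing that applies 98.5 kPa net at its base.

By the 2:1 method the load spreads at 1 horizontal : 2 vertical, so at depth z the loaded area has grown by z in each plan dimension:
Δσ = qBL/((B+z)(L+z)) = 98.5×5.8×7.5/((5.8+18)(7.5+18)) = 7.0601 kPa

Δσ_z ≈ 7.06 kPa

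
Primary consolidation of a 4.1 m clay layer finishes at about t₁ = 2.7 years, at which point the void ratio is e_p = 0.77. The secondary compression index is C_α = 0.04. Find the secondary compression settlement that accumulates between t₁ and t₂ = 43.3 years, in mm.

S_s ≈ 112 mm

Secondary compression: S_s = C_α·H/(1+e_p)·log₁₀(t₂/t₁)
S_s = 0.04×4.1/(1+0.77)×log₁₀(43.3/2.7)
    = 0.09266 × 1.205 = 0.1117 m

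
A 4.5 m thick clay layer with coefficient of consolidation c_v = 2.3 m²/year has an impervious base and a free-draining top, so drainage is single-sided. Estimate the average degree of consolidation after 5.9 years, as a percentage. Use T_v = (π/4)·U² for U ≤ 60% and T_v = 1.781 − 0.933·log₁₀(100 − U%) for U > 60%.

U ≈ 84.5 %

Drainage path length: H_d = H = 4.5 m (single drainage).
T_v = c_v·t/H_d² = 2.3×5.9/4.5² = 0.67012.
T_v = 0.67012 corresponds to the U > 60% branch:
U = 1 − 10^((1.781 − T_v)/0.933)/100 = 0.8449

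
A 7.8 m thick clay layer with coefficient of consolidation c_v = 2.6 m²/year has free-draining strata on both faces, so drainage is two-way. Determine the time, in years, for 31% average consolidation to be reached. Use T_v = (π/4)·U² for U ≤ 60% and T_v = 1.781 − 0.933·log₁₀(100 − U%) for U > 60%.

t ≈ 0.442 years

Drainage path length: H_d = H/2 = 3.9 m (double drainage).
U ≤ 60%: T_v = (π/4)·U² = (π/4)×0.31² = 0.075477.
t = T_v·H_d²/c_v = 0.075477×3.9²/2.6 = 0.4415 years.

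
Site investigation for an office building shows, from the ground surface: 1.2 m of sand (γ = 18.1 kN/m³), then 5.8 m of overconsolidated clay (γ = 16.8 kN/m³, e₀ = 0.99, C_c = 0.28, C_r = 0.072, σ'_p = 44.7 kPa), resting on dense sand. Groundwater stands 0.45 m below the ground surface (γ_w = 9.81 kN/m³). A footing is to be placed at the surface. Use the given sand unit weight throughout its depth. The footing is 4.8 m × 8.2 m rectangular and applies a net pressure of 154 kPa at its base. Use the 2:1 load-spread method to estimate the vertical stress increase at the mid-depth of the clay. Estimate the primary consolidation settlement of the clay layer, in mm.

S_c ≈ 271 mm

Mid-depth of clay below the ground surface: z = 1.2 + 5.8/2 = 4.1 m.
Total vertical stress at mid-clay: σ_v = 18.1×1.2 + 16.8×2.9 = 70.44 kPa.
Pore pressure: u = 9.81×(4.1 − 0.45) = 35.806 kPa.
Initial effective stress: σ'_0 = σ_v − u = 70.44 − 35.806 = 34.634 kPa.
Stress increase at mid-clay by the 2:1 spreading method:
Δσ = qBL/((B+z)(L+z)) = 154×4.8×8.2/((4.8+4.1)(8.2+4.1)) = 55.371 kPa
Final effective stress: σ'_f = 34.634 + 55.371 = 90.005 kPa.
σ'_f = 90.005 > σ'_p = 44.7 kPa, so the stress path crosses the preconsolidation pressure — recompression up to σ'_p, then virgin compression beyond:
S_c = H/(1+e₀)·[C_r·log₁₀(σ'_p/σ'_0) + C_c·log₁₀(σ'_f/σ'_p)]
    = 5.8/1.99 × [0.072×log₁₀(44.7/34.634) + 0.28×log₁₀(90.005/44.7)]
    = 2.9146 × [0.007978 + 0.085109] = 0.2713 m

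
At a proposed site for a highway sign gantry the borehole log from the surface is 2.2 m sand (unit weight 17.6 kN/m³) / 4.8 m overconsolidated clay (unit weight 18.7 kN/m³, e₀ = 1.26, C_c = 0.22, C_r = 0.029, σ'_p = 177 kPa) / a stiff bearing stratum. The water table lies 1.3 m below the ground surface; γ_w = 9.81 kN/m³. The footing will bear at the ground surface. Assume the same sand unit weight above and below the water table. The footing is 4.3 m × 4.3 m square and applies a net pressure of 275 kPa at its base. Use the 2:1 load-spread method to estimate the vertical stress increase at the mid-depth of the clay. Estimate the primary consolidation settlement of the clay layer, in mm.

S_c ≈ 21.7 mm

Mid-depth of clay below the ground surface: z = 2.2 + 4.8/2 = 4.6 m.
Total vertical stress at mid-clay: σ_v = 17.6×2.2 + 18.7×2.4 = 83.6 kPa.
Pore pressure: u = 9.81×(4.6 − 1.3) = 32.373 kPa.
Initial effective stress: σ'_0 = σ_v − u = 83.6 − 32.373 = 51.227 kPa.
Stress increase at mid-clay by the 2:1 spreading method:
Δσ = qBL/((B+z)(L+z)) = 275×4.3×4.3/((4.3+4.6)(4.3+4.6)) = 64.193 kPa
Final effective stress: σ'_f = 51.227 + 64.193 = 115.42 kPa.
σ'_f = 115.42 ≤ σ'_p = 177 kPa, so the clay remains overconsolidated and only the recompression index applies:
S_c = C_r·H/(1+e₀)·log₁₀(σ'_f/σ'_0) = 0.029×4.8/2.26×log₁₀(115.42/51.227)
    = 0.061593 × 0.35278 = 0.02173 m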